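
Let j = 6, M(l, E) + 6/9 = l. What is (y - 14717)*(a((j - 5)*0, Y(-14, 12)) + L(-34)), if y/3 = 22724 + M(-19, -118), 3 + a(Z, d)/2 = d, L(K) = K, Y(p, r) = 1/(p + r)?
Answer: -2189236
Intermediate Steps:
M(l, E) = -⅔ + l
a(Z, d) = -6 + 2*d
y = 68113 (y = 3*(22724 + (-⅔ - 19)) = 3*(22724 - 59/3) = 3*(68113/3) = 68113)
(y - 14717)*(a((j - 5)*0, Y(-14, 12)) + L(-34)) = (68113 - 14717)*((-6 + 2/(-14 + 12)) - 34) = 53396*((-6 + 2/(-2)) - 34) = 53396*((-6 + 2*(-½)) - 34) = 53396*((-6 - 1) - 34) = 53396*(-7 - 34) = 53396*(-41) = -2189236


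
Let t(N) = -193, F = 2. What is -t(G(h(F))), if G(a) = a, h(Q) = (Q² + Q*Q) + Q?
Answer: 193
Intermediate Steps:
h(Q) = Q + 2*Q² (h(Q) = (Q² + Q²) + Q = 2*Q² + Q = Q + 2*Q²)
-t(G(h(F))) = -1*(-193) = 193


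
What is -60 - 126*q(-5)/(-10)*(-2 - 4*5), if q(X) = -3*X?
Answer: -4218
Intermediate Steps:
-60 - 126*q(-5)/(-10)*(-2 - 4*5) = -60 - 126*-3*(-5)/(-10)*(-2 - 4*5) = -60 - 126*15*(-1/10)*(-2 - 20) = -60 - (-189)*(-22) = -60 - 126*33 = -60 - 4158 = -4218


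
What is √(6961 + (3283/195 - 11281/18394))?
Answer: √89764406926891710/3586830 ≈ 83.530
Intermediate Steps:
√(6961 + (3283/195 - 11281/18394)) = √(6961 + 58187707/3586830) = √(25026111337/3586830) = √89764406926891710/3586830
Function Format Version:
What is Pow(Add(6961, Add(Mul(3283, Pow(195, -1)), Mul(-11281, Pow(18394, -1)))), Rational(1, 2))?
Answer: Mul(Rational(1, 3586830), Pow(89764406926891710, Rational(1, 2))) ≈ 83.530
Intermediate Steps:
Pow(Add(6961, Add(Mul(3283, Pow(195, -1)), Mul(-11281, Pow(18394, -1)))), Rational(1, 2)) = Pow(Add(6961, Add(Mul(3283, Rational(1, 195)), Mul(-11281, Rational(1, 18394)))), Rational(1, 2)) = Pow(Add(6961, Add(Rational(3283, 195), Rational(-11281, 18394))), Rational(1, 2)) = Pow(Add(6961, Rational(58187707, 3586830)), Rational(1, 2)) = Pow(Rational(25026111337, 3586830), Rational(1, 2)) = Mul(Rational(1, 3586830), Pow(89764406926891710, Rational(1, 2)))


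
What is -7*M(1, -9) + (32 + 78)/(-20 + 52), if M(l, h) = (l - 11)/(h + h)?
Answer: -65/144 ≈ -0.45139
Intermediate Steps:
M(l, h) = (-11 + l)/(2*h) (M(l, h) = (-11 + l)/((2*h)) = (-11 + l)*(1/(2*h)) = (-11 + l)/(2*h))
-7*M(1, -9) + (32 + 78)/(-20 + 52) = -7*(-11 + 1)/(2*(-9)) + (32 + 78)/(-20 + 52) = -7*(-1)*(-10)/(2*9) + 110/32 = -7*5/9 + 110*(1/32) = -35/9 + 55/16 = -65/144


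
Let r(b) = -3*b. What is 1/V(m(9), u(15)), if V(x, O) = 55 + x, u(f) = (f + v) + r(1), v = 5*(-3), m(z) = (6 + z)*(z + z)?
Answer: 1/325 ≈ 0.0030769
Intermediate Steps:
m(z) = 2*z*(6 + z) (m(z) = (6 + z)*(2*z) = 2*z*(6 + z))
v = -15
u(f) = -18 + f (u(f) = (f - 15) - 3*1 = (-15 + f) - 3 = -18 + f)
1/V(m(9), u(15)) = 1/(55 + 2*9*(6 + 9)) = 1/(55 + 2*9*15) = 1/(55 + 270) = 1/325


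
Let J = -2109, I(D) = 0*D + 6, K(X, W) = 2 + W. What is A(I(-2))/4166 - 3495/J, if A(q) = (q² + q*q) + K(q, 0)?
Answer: 2452706/1464349 ≈ 1.6749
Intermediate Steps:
I(D) = 6 (I(D) = 0 + 6 = 6)
A(q) = 2 + 2*q² (A(q) = (q² + q*q) + (2 + 0) = (q² + q²) + 2 = 2*q² + 2 = 2 + 2*q²)
A(I(-2))/4166 - 3495/J = (2 + 2*6²)/4166 - 3495/(-2109) = (2 + 2*36)*(1/4166) - 3495*(-1/2109) = (2 + 72)*(1/4166) + 1165/703 = 74*(1/4166) + 1165/703 = 37/2083 + 1165/703 = 2452706/1464349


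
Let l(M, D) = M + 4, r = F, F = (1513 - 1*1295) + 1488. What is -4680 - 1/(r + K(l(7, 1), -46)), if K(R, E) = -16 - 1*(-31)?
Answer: -8054281/1721 ≈ -4680.0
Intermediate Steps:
F = 1706 (F = (1513 - 1295) + 1488 = 218 + 1488 = 1706)
r = 1706
l(M, D) = 4 + M
K(R, E) = 15 (K(R, E) = -16 + 31 = 15)
-4680 - 1/(r + K(l(7, 1), -46)) = -4680 - 1/(1706 + 15) = -4680 - 1/1721 = -8054281/1721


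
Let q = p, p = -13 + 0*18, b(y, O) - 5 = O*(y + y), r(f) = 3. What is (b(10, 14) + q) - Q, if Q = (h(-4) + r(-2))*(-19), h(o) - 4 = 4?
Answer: 481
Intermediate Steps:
h(o) = 8 (h(o) = 4 + 4 = 8)
b(y, O) = 5 + 2*O*y (b(y, O) = 5 + O*(y + y) = 5 + O*(2*y) = 5 + 2*O*y)
p = -13 (p = -13 + 0 = -13)
Q = -209 (Q = (8 + 3)*(-19) = 11*(-19) = -209)
q = -13
(b(10, 14) + q) - Q = ((5 + 2*14*10) - 13) - 1*(-209) = ((5 + 280) - 13) + 209 = (285 - 13) + 209 = 272 + 209 = 481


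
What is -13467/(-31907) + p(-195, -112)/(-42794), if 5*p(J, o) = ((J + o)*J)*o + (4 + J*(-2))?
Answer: 108400784396/3413570395 ≈ 31.756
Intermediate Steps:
p(J, o) = 4/5 - 2*J/5 + J*o*(J + o)/5 (p(J, o) = (((J + o)*J)*o + (4 + J*(-2)))/5 = ((J*(J + o))*o + (4 - 2*J))/5 = (J*o*(J + o) + (4 - 2*J))/5 = (4 - 2*J + J*o*(J + o))/5 = 4/5 - 2*J/5 + J*o*(J + o)/5)
-13467/(-31907) + p(-195, -112)/(-42794) = -13467/(-31907) + (4/5 - 2/5*(-195) + (1/5)*(-195)*(-112)**2 + (1/5)*(-112)*(-195)**2)/(-42794) = -13467*(-1/31907) + (4/5 + 78 + (1/5)*(-195)*12544 + (1/5)*(-112)*38025)*(-1/42794) = 13467/31907 + (4/5 + 78 - 489216 - 851760)*(-1/42794) = 13467/31907 - 6704486/5*(-1/42794) = 13467/31907 + 3352243/106985 = 108400784396/3413570395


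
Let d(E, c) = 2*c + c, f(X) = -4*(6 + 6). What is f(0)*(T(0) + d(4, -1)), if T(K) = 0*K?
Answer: 144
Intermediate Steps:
T(K) = 0
f(X) = -48 (f(X) = -4*12 = -48)
d(E, c) = 3*c
f(0)*(T(0) + d(4, -1)) = -48*(0 + 3*(-1)) = -48*(0 - 3) = -48*(-3) = 144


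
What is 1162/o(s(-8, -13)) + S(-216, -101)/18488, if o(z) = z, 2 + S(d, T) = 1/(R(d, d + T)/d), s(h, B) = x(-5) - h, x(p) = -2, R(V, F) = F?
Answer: 1702531561/8791044 ≈ 193.67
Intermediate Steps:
s(h, B) = -2 - h
S(d, T) = -2 + d/(T + d) (S(d, T) = -2 + 1/((d + T)/d) = -2 + 1/((T + d)/d) = -2 + d/(T + d))
1162/o(s(-8, -13)) + S(-216, -101)/18488 = 1162/(-2 - 1*(-8)) + ((-1*(-216) - 2*(-101))/(-101 - 216))/18488 = 1162/(-2 + 8) + ((216 + 202)/(-317))*(1/18488) = 1162/6 - 1/317*418*(1/18488) = 1162*(⅙) - 418/317*1/18488 = 581/3 - 209/2930348 = 1702531561/8791044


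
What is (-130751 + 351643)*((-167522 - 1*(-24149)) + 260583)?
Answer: 25890751320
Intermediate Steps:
(-130751 + 351643)*((-167522 - 1*(-24149)) + 260583) = 220892*((-167522 + 24149) + 260583) = 220892*(-143373 + 260583) = 220892*117210 = 25890751320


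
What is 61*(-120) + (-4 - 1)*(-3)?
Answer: -7305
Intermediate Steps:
61*(-120) + (-4 - 1)*(-3) = -7320 - 5*(-3) = -7320 + 15 = -7305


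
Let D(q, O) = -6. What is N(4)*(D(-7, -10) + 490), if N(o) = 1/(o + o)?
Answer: 121/2 ≈ 60.500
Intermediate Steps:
N(o) = 1/(2*o)
N(4)*(D(-7, -10) + 490) = ((½)/4)*(-6 + 490) = ((½)*(¼))*484 = (⅛)*484 = 121/2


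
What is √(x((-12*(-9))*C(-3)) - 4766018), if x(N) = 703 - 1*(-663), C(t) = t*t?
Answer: 2*I*√1191163 ≈ 2182.8*I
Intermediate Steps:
C(t) = t²
x(N) = 1366 (x(N) = 703 + 663 = 1366)
√(x((-12*(-9))*C(-3)) - 4766018) = √(1366 - 4766018) = √(-4764652) = 2*I*√1191163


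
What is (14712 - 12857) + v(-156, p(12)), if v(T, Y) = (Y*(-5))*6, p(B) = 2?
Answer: 1795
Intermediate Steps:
v(T, Y) = -30*Y (v(T, Y) = -5*Y*6 = -30*Y)
(14712 - 12857) + v(-156, p(12)) = (14712 - 12857) - 30*2 = 1855 - 60 = 1795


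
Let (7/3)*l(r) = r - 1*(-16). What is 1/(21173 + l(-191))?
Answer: 1/21098 ≈ 4.7398e-5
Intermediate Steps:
l(r) = 48/7 + 3*r/7 (l(r) = 3*(r - 1*(-16))/7 = 3*(r + 16)/7 = 3*(16 + r)/7 = 48/7 + 3*r/7)
1/(21173 + l(-191)) = 1/(21173 + (48/7 + (3/7)*(-191))) = 1/(21173 + (48/7 - 573/7)) = 1/(21173 - 75) = 1/21098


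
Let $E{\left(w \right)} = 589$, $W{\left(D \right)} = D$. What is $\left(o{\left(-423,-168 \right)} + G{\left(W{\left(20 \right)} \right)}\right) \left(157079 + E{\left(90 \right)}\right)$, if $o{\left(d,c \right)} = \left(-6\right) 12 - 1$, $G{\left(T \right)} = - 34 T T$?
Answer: $-2155794564$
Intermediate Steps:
$G{\left(T \right)} = - 34 T^{2}$
$o{\left(d,c \right)} = -73$ ($o{\left(d,c \right)} = -72 - 1 = -73$)
$\left(o{\left(-423,-168 \right)} + G{\left(W{\left(20 \right)} \right)}\right) \left(157079 + E{\left(90 \right)}\right) = \left(-73 - 34 \cdot 20^{2}\right) \left(157079 + 589\right) = \left(-73 - 13600\right) 157668 = \left(-13673\right) 157668 = -2155794564$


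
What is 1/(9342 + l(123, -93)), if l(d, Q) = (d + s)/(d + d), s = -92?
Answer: 246/2298163 ≈ 0.00010704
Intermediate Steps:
l(d, Q) = (-92 + d)/(2*d) (l(d, Q) = (d - 92)/(d + d) = (-92 + d)/((2*d)) = (-92 + d)*(1/(2*d)) = (-92 + d)/(2*d))
1/(9342 + l(123, -93)) = 1/(9342 + (½)*(-92 + 123)/123) = 1/(9342 + (½)*(1/123)*31) = 1/(9342 + 31/246) = 1/(2298163/246) = 246/2298163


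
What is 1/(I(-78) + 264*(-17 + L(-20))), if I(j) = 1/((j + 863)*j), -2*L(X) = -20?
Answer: -61230/113153041 ≈ -0.00054113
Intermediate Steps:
L(X) = 10 (L(X) = -1/2*(-20) = 10)
I(j) = 1/(j*(863 + j)) (I(j) = 1/((863 + j)*j) = 1/(j*(863 + j)))
1/(I(-78) + 264*(-17 + L(-20))) = 1/(1/((-78)*(863 - 78)) + 264*(-17 + 10)) = 1/(-1/78/785 + 264*(-7)) = 1/(-1/78*1/785 - 1848) = 1/(-1/61230 - 1848) = 1/(-113153041/61230) = -61230/113153041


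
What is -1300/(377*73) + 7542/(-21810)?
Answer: -3024569/7695295 ≈ -0.39304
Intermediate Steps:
-1300/(377*73) + 7542/(-21810) = -1300/27521 + 7542*(-1/21810) = -1300*1/27521 - 1257/3635 = -100/2117 - 1257/3635 = -3024569/7695295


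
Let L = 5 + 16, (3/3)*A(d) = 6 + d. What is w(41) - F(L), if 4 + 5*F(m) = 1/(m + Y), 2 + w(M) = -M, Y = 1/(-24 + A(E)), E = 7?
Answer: -48541/1150 ≈ -42.210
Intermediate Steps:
A(d) = 6 + d
Y = -1/11 (Y = 1/(-24 + (6 + 7)) = 1/(-24 + 13) = 1/(-11) = -1/11 ≈ -0.090909)
L = 21
w(M) = -2 - M
F(m) = -⅘ + 1/(5*(-1/11 + m)) (F(m) = -⅘ + 1/(5*(m - 1/11)) = -⅘ + 1/(5*(-1/11 + m)))
w(41) - F(L) = (-2 - 1*41) - (15 - 44*21)/(5*(-1 + 11*21)) = (-2 - 41) - (15 - 924)/(5*(-1 + 231)) = -43 - (-909)/(5*230) = -43 - 1*(-909/1150) = -43 + 909/1150 = -48541/1150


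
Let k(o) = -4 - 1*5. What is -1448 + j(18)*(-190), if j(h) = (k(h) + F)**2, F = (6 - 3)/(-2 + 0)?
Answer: -44791/2 ≈ -22396.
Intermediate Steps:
k(o) = -9 (k(o) = -4 - 5 = -9)
F = -3/2 (F = 3/(-2) = 3*(-1/2) = -3/2 ≈ -1.5000)
j(h) = 441/4 (j(h) = (-9 - 3/2)**2 = (-21/2)**2 = 441/4)
-1448 + j(18)*(-190) = -1448 + (441/4)*(-190) = -1448 - 41895/2 = -44791/2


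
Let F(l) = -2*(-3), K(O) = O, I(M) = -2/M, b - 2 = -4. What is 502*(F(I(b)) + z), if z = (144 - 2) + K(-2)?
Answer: 73292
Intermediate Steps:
b = -2 (b = 2 - 4 = -2)
F(l) = 6
z = 140 (z = (144 - 2) - 2 = 142 - 2 = 140)
502*(F(I(b)) + z) = 502*(6 + 140) = 502*146 = 73292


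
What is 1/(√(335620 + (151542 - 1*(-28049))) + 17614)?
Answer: 17614/309737785 - √515211/309737785 ≈ 5.4550e-5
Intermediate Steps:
1/(√(335620 + (151542 - 1*(-28049))) + 17614) = 1/(√(335620 + (151542 + 28049)) + 17614) = 1/(√(335620 + 179591) + 17614) = 1/(√515211 + 17614) = 1/(17614 + √515211)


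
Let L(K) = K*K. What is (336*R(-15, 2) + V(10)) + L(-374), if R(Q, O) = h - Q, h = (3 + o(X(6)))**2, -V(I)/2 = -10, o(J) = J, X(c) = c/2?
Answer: 157032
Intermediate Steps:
L(K) = K**2
X(c) = c/2 (X(c) = c*(1/2) = c/2)
V(I) = 20 (V(I) = -2*(-10) = 20)
h = 36 (h = (3 + (1/2)*6)**2 = (3 + 3)**2 = 6**2 = 36)
R(Q, O) = 36 - Q
(336*R(-15, 2) + V(10)) + L(-374) = (336*(36 - 1*(-15)) + 20) + (-374)**2 = (336*(36 + 15) + 20) + 139876 = (336*51 + 20) + 139876 = (17136 + 20) + 139876 = 17156 + 139876 = 157032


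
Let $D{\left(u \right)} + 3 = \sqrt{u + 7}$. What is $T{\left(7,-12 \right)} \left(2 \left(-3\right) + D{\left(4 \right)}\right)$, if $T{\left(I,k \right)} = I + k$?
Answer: $45 - 5 \sqrt{11} \approx 28.417$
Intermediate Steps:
$D{\left(u \right)} = -3 + \sqrt{7 + u}$ ($D{\left(u \right)} = -3 + \sqrt{u + 7} = -3 + \sqrt{7 + u}$)
$T{\left(7,-12 \right)} \left(2 \left(-3\right) + D{\left(4 \right)}\right) = \left(7 - 12\right) \left(2 \left(-3\right) - \left(3 - \sqrt{7 + 4}\right)\right) = - 5 \left(-6 - \left(3 - \sqrt{11}\right)\right) = - 5 \left(-9 + \sqrt{11}\right) = 45 - 5 \sqrt{11}$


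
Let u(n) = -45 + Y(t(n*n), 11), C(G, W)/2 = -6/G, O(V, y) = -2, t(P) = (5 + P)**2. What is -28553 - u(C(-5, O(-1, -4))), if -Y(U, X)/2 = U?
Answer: -17672778/625 ≈ -28276.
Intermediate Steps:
Y(U, X) = -2*U
C(G, W) = -12/G (C(G, W) = 2*(-6/G) = -12/G)
u(n) = -45 - 2*(5 + n**2)**2 (u(n) = -45 - 2*(5 + n*n)**2 = -45 - 2*(5 + n**2)**2)
-28553 - u(C(-5, O(-1, -4))) = -28553 - (-45 - 2*(5 + (-12/(-5))**2)**2) = -28553 - (-45 - 2*(5 + (-12*(-1/5))**2)**2) = -28553 - (-45 - 2*(5 + (12/5)**2)**2) = -28553 - (-45 - 2*(5 + 144/25)**2) = -28553 - (-45 - 2*(269/25)**2) = -28553 - (-45 - 2*72361/625) = -28553 - (-45 - 144722/625) = -28553 - 1*(-172847/625) = -28553 + 172847/625 = -17672778/625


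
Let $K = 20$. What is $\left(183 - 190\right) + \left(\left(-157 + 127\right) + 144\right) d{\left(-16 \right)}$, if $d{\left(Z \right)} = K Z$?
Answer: $-36487$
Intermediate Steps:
$d{\left(Z \right)} = 20 Z$
$\left(183 - 190\right) + \left(\left(-157 + 127\right) + 144\right) d{\left(-16 \right)} = \left(183 - 190\right) + \left(\left(-157 + 127\right) + 144\right) 20 \left(-16\right) = -7 + \left(-30 + 144\right) \left(-320\right) = -7 + 114 \left(-320\right) = -7 - 36480 = -36487$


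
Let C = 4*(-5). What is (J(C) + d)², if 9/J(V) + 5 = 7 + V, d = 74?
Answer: 21609/4 ≈ 5402.3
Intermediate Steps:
C = -20
J(V) = 9/(2 + V) (J(V) = 9/(-5 + (7 + V)) = 9/(2 + V))
(J(C) + d)² = (9/(2 - 20) + 74)² = (9/(-18) + 74)² = (9*(-1/18) + 74)² = (-½ + 74)² = (147/2)² = 21609/4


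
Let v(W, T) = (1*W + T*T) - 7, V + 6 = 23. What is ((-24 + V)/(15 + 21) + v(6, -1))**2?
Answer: 49/1296 ≈ 0.037809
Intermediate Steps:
V = 17 (V = -6 + 23 = 17)
v(W, T) = -7 + W + T**2 (v(W, T) = (W + T**2) - 7 = -7 + W + T**2)
((-24 + V)/(15 + 21) + v(6, -1))**2 = ((-24 + 17)/(15 + 21) + (-7 + 6 + (-1)**2))**2 = (-7/36 + (-7 + 6 + 1))**2 = (-7*1/36 + 0)**2 = (-7/36 + 0)**2 = (-7/36)**2 = 49/1296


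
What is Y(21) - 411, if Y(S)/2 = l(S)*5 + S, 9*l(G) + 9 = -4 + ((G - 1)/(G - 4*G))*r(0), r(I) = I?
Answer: -3451/9 ≈ -383.44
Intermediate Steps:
l(G) = -13/9 (l(G) = -1 + (-4 + ((G - 1)/(G - 4*G))*0)/9 = -1 + (-4 + ((-1 + G)/((-3*G)))*0)/9 = -1 + (-4 + ((-1 + G)*(-1/(3*G)))*0)/9 = -1 + (-4 - (-1 + G)/(3*G)*0)/9 = -1 + (-4 + 0)/9 = -1 + (1/9)*(-4) = -1 - 4/9 = -13/9)
Y(S) = -130/9 + 2*S (Y(S) = 2*(-13/9*5 + S) = 2*(-65/9 + S) = -130/9 + 2*S)
Y(21) - 411 = (-130/9 + 2*21) - 411 = (-130/9 + 42) - 411 = 248/9 - 411 = -3451/9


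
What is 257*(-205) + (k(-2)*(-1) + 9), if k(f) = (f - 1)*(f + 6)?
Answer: -52664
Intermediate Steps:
k(f) = (-1 + f)*(6 + f)
257*(-205) + (k(-2)*(-1) + 9) = 257*(-205) + ((-6 + (-2)² + 5*(-2))*(-1) + 9) = -52685 + ((-6 + 4 - 10)*(-1) + 9) = -52685 + (-12*(-1) + 9) = -52685 + (12 + 9) = -52685 + 21 = -52664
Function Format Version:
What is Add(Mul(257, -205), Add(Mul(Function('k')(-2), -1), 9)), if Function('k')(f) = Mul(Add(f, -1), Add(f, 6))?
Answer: -52664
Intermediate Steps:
Function('k')(f) = Mul(Add(-1, f), Add(6, f))
Add(Mul(257, -205), Add(Mul(Function('k')(-2), -1), 9)) = Add(Mul(257, -205), Add(Mul(Add(-6, Pow(-2, 2), Mul(5, -2)), -1), 9)) = Add(-52685, Add(Mul(Add(-6, 4, -10), -1), 9)) = Add(-52685, Add(Mul(-12, -1), 9)) = Add(-52685, Add(12, 9)) = Add(-52685, 21) = -52664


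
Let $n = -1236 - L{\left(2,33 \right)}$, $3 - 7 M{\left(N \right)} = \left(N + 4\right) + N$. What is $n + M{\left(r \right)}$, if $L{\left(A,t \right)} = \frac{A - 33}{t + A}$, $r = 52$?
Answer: $- \frac{43754}{35} \approx -1250.1$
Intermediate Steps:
$L{\left(A,t \right)} = \frac{-33 + A}{A + t}$
$M{\left(N \right)} = - \frac{1}{7} - \frac{2 N}{7}$ ($M{\left(N \right)} = \frac{3}{7} - \frac{\left(N + 4\right) + N}{7} = \frac{3}{7} - \frac{\left(4 + N\right) + N}{7} = \frac{3}{7} - \frac{4 + 2 N}{7} = \frac{3}{7} - \left(\frac{4}{7} + \frac{2 N}{7}\right) = - \frac{1}{7} - \frac{2 N}{7}$)
$n = - \frac{43229}{35}$ ($n = -1236 - \frac{-33 + 2}{2 + 33} = -1236 - \frac{1}{35} \left(-31\right) = -1236 - - \frac{31}{35} = -1236 + \frac{31}{35} = - \frac{43229}{35} \approx -1235.1$)
$n + M{\left(r \right)} = - \frac{43229}{35} - 15 = - \frac{43754}{35}$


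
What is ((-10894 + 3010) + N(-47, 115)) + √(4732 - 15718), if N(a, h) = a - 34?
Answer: -7965 + I*√10986 ≈ -7965.0 + 104.81*I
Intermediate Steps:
N(a, h) = -34 + a
((-10894 + 3010) + N(-47, 115)) + √(4732 - 15718) = ((-10894 + 3010) + (-34 - 47)) + √(4732 - 15718) = (-7884 - 81) + √(-10986) = -7965 + I*√10986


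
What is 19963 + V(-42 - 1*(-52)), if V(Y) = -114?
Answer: 19849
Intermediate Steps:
19963 + V(-42 - 1*(-52)) = 19963 - 114 = 19849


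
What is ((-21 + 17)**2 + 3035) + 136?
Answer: 3187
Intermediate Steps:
((-21 + 17)**2 + 3035) + 136 = ((-4)**2 + 3035) + 136 = (16 + 3035) + 136 = 3051 + 136 = 3187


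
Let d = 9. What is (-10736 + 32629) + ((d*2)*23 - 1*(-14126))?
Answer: 36433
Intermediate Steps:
(-10736 + 32629) + ((d*2)*23 - 1*(-14126)) = (-10736 + 32629) + ((9*2)*23 - 1*(-14126)) = 21893 + (18*23 + 14126) = 21893 + (414 + 14126) = 21893 + 14540 = 36433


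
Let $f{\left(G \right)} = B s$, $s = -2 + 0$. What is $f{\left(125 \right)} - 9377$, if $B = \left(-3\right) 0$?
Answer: $-9377$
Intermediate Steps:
$B = 0$
$s = -2$
$f{\left(G \right)} = 0$ ($f{\left(G \right)} = 0 \left(-2\right) = 0$)
$f{\left(125 \right)} - 9377 = 0 - 9377 = -9377$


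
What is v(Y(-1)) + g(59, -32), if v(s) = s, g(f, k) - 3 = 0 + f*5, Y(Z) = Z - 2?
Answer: 295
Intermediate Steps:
Y(Z) = -2 + Z
g(f, k) = 3 + 5*f (g(f, k) = 3 + (0 + f*5) = 3 + (0 + 5*f) = 3 + 5*f)
v(Y(-1)) + g(59, -32) = (-2 - 1) + (3 + 5*59) = -3 + (3 + 295) = -3 + 298 = 295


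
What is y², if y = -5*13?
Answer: 4225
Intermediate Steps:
y = -65
y² = (-65)² = 4225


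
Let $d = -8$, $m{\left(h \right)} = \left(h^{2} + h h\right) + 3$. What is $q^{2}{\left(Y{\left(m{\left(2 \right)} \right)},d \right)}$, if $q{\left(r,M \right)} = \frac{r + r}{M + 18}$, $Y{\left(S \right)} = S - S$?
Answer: $0$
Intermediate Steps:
$m{\left(h \right)} = 3 + 2 h^{2}$ ($m{\left(h \right)} = \left(h^{2} + h^{2}\right) + 3 = 2 h^{2} + 3 = 3 + 2 h^{2}$)
$Y{\left(S \right)} = 0$
$q{\left(r,M \right)} = \frac{2 r}{18 + M}$
$q^{2}{\left(Y{\left(m{\left(2 \right)} \right)},d \right)} = \left(2 \cdot 0 \frac{1}{18 - 8}\right)^{2} = \left(2 \cdot 0 \cdot \frac{1}{10}\right)^{2} = 0^{2} = 0$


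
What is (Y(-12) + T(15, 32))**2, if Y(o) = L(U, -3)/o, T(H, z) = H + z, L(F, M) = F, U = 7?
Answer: 310249/144 ≈ 2154.5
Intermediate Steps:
Y(o) = 7/o
(Y(-12) + T(15, 32))**2 = (7/(-12) + (15 + 32))**2 = (7*(-1/12) + 47)**2 = (-7/12 + 47)**2 = (557/12)**2 = 310249/144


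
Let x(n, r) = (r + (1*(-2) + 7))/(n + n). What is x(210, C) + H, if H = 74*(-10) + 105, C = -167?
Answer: -44477/70 ≈ -635.39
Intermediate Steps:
x(n, r) = (5 + r)/(2*n) (x(n, r) = (r + (-2 + 7))/((2*n)) = (r + 5)*(1/(2*n)) = (5 + r)*(1/(2*n)) = (5 + r)/(2*n))
H = -635 (H = -740 + 105 = -635)
x(210, C) + H = (1/2)*(5 - 167)/210 - 635 = (1/2)*(1/210)*(-162) - 635 = -27/70 - 635 = -44477/70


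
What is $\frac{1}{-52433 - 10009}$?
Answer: $- \frac{1}{62442} \approx -1.6015 \cdot 10^{-5}$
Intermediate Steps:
$\frac{1}{-52433 - 10009} = \frac{1}{-62442} = - \frac{1}{62442}$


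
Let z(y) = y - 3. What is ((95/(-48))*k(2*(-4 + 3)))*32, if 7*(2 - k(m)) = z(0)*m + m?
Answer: -1900/21 ≈ -90.476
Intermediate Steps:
z(y) = -3 + y
k(m) = 2 + 2*m/7 (k(m) = 2 - ((-3 + 0)*m + m)/7 = 2 - (-3*m + m)/7 = 2 - (-2)*m/7 = 2 + 2*m/7)
((95/(-48))*k(2*(-4 + 3)))*32 = ((95/(-48))*(2 + 2*(2*(-4 + 3))/7))*32 = ((95*(-1/48))*(2 + 2*(2*(-1))/7))*32 = -95*(2 + (2/7)*(-2))/48*32 = -95*(2 - 4/7)/48*32 = -95/48*10/7*32 = -475/168*32 = -1900/21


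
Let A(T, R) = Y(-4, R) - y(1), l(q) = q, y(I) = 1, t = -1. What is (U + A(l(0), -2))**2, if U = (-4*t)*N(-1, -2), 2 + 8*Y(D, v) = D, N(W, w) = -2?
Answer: 1521/16 ≈ 95.063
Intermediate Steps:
Y(D, v) = -1/4 + D/8
A(T, R) = -7/4 (A(T, R) = (-1/4 + (1/8)*(-4)) - 1*1 = (-1/4 - 1/2) - 1 = -3/4 - 1 = -7/4)
U = -8 (U = -4*(-1)*(-2) = 4*(-2) = -8)
(U + A(l(0), -2))**2 = (-8 - 7/4)**2 = (-39/4)**2 = 1521/16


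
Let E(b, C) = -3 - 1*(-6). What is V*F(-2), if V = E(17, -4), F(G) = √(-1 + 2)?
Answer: 3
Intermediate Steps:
F(G) = 1 (F(G) = √1 = 1)
E(b, C) = 3 (E(b, C) = -3 + 6 = 3)
V = 3
V*F(-2) = 3*1 = 3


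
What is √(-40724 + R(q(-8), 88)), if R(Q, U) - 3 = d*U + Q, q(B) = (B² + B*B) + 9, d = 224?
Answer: 2*I*√5218 ≈ 144.47*I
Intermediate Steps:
q(B) = 9 + 2*B² (q(B) = (B² + B²) + 9 = 2*B² + 9 = 9 + 2*B²)
R(Q, U) = 3 + Q + 224*U (R(Q, U) = 3 + (224*U + Q) = 3 + (Q + 224*U) = 3 + Q + 224*U)
√(-40724 + R(q(-8), 88)) = √(-40724 + (3 + (9 + 2*(-8)²) + 224*88)) = √(-40724 + (3 + (9 + 2*64) + 19712)) = √(-40724 + (3 + (9 + 128) + 19712)) = √(-40724 + (3 + 137 + 19712)) = √(-40724 + 19852) = √(-20872) = 2*I*√5218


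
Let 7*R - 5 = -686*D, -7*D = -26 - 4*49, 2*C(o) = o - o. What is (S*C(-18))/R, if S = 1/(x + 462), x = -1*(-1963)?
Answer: 0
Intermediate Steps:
C(o) = 0 (C(o) = (o - o)/2 = (½)*0 = 0)
D = 222/7 (D = -(-26 - 4*49)/7 = -(-26 - 196)/7 = -⅐*(-222) = 222/7 ≈ 31.714)
x = 1963
S = 1/2425 (S = 1/(1963 + 462) = 1/2425 ≈ 0.00041237)
R = -21751/7 (R = 5/7 + (-686*222/7)/7 = 5/7 + (⅐)*(-21756) = 5/7 - 3108 = -21751/7 ≈ -3107.3)
(S*C(-18))/R = ((1/2425)*0)/(-21751/7) = 0*(-7/21751) = 0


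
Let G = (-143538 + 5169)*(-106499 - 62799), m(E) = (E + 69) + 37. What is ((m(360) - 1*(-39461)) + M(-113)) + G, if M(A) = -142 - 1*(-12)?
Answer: 23425634759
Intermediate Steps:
M(A) = -130 (M(A) = -142 + 12 = -130)
m(E) = 106 + E (m(E) = (69 + E) + 37 = 106 + E)
G = 23425594962 (G = -138369*(-169298) = 23425594962)
((m(360) - 1*(-39461)) + M(-113)) + G = (((106 + 360) - 1*(-39461)) - 130) + 23425594962 = ((466 + 39461) - 130) + 23425594962 = (39927 - 130) + 23425594962 = 39797 + 23425594962 = 23425634759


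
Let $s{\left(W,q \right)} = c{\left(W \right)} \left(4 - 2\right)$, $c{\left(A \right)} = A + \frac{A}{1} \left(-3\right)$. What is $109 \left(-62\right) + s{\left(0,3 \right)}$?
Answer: $-6758$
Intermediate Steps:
$c{\left(A \right)} = - 2 A$ ($c{\left(A \right)} = A + A 1 \left(-3\right) = A + A \left(-3\right) = A - 3 A = - 2 A$)
$s{\left(W,q \right)} = - 4 W$ ($s{\left(W,q \right)} = - 2 W \left(4 - 2\right) = - 2 W 2 = - 4 W$)
$109 \left(-62\right) + s{\left(0,3 \right)} = 109 \left(-62\right) - 0 = -6758 + 0 = -6758$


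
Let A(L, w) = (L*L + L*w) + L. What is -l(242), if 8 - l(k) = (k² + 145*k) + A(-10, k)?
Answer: 91316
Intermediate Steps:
A(L, w) = L + L² + L*w (A(L, w) = (L² + L*w) + L = L + L² + L*w)
l(k) = -82 - k² - 135*k (l(k) = 8 - ((k² + 145*k) - 10*(1 - 10 + k)) = 8 - ((k² + 145*k) - 10*(-9 + k)) = 8 - ((k² + 145*k) + (90 - 10*k)) = 8 - (90 + k² + 135*k) = 8 + (-90 - k² - 135*k) = -82 - k² - 135*k)
-l(242) = -(-82 - 1*242² - 135*242) = -(-82 - 1*58564 - 32670) = -(-82 - 58564 - 32670) = -1*(-91316) = 91316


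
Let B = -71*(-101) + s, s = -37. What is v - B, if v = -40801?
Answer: -47935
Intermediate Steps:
B = 7134 (B = -71*(-101) - 37 = 7171 - 37 = 7134)
v - B = -40801 - 1*7134 = -40801 - 7134 = -47935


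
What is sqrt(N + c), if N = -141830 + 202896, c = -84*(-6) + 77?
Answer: sqrt(61647) ≈ 248.29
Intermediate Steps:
c = 581 (c = 504 + 77 = 581)
N = 61066
sqrt(N + c) = sqrt(61066 + 581) = sqrt(61647)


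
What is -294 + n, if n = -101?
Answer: -395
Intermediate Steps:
-294 + n = -294 - 101 = -395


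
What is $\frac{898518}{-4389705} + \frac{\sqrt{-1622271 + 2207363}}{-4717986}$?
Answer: $- \frac{299506}{1463235} - \frac{\sqrt{146273}}{2358993} \approx -0.20485$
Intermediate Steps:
$\frac{898518}{-4389705} + \frac{\sqrt{-1622271 + 2207363}}{-4717986} = 898518 \left(- \frac{1}{4389705}\right) + \sqrt{585092} \left(- \frac{1}{4717986}\right) = - \frac{299506}{1463235} + 2 \sqrt{146273} \left(- \frac{1}{4717986}\right) = - \frac{299506}{1463235} - \frac{\sqrt{146273}}{2358993}$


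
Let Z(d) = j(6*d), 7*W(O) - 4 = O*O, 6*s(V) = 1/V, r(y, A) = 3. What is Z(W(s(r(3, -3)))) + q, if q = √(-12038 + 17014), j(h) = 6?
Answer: 6 + 4*√311 ≈ 76.541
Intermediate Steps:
s(V) = 1/(6*V) (s(V) = (1/V)/6 = 1/(6*V))
W(O) = 4/7 + O²/7 (W(O) = 4/7 + (O*O)/7 = 4/7 + O²/7)
q = 4*√311 (q = √4976 = 4*√311 ≈ 70.541)
Z(d) = 6
Z(W(s(r(3, -3)))) + q = 6 + 4*√311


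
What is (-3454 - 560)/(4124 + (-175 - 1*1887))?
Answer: -2007/1031 ≈ -1.9467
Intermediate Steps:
(-3454 - 560)/(4124 + (-175 - 1*1887)) = -4014/(4124 + (-175 - 1887)) = -4014/(4124 - 2062) = -4014/2062 = -4014*1/2062 = -2007/1031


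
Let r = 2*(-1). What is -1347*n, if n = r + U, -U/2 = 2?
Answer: 8082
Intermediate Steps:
r = -2
U = -4 (U = -2*2 = -4)
n = -6 (n = -2 - 4 = -6)
-1347*n = -1347*(-6) = 8082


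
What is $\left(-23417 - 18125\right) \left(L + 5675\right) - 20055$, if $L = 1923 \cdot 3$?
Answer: $-475426703$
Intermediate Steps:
$L = 5769$
$\left(-23417 - 18125\right) \left(L + 5675\right) - 20055 = \left(-23417 - 18125\right) \left(5769 + 5675\right) - 20055 = \left(-41542\right) 11444 - 20055 = -475406648 - 20055 = -475426703$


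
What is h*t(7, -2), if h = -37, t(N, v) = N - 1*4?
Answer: -111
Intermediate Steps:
t(N, v) = -4 + N (t(N, v) = N - 4 = -4 + N)
h*t(7, -2) = -37*(-4 + 7) = -37*3 = -111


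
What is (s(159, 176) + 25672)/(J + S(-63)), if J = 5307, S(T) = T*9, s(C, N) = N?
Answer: 2154/395 ≈ 5.4532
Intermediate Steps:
S(T) = 9*T
(s(159, 176) + 25672)/(J + S(-63)) = (176 + 25672)/(5307 + 9*(-63)) = 25848/(5307 - 567) = 25848/4740 = 25848*(1/4740) = 2154/395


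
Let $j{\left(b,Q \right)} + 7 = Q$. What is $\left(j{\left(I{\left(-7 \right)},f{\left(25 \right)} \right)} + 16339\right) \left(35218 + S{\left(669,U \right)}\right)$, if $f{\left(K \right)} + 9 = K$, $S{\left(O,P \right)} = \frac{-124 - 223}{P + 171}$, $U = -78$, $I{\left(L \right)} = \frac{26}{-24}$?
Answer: $\frac{53538506596}{93} \approx 5.7568 \cdot 10^{8}$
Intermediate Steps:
$I{\left(L \right)} = - \frac{13}{12}$ ($I{\left(L \right)} = 26 \left(- \frac{1}{24}\right) = - \frac{13}{12}$)
$S{\left(O,P \right)} = - \frac{347}{171 + P}$
$f{\left(K \right)} = -9 + K$
$j{\left(b,Q \right)} = -7 + Q$
$\left(j{\left(I{\left(-7 \right)},f{\left(25 \right)} \right)} + 16339\right) \left(35218 + S{\left(669,U \right)}\right) = \left(\left(-7 + \left(-9 + 25\right)\right) + 16339\right) \left(35218 - \frac{347}{171 - 78}\right) = \left(\left(-7 + 16\right) + 16339\right) \left(35218 - \frac{347}{93}\right) = \left(9 + 16339\right) \left(35218 - \frac{347}{93}\right) = 16348 \left(35218 - \frac{347}{93}\right) = 16348 \cdot \frac{3274927}{93} = \frac{53538506596}{93}$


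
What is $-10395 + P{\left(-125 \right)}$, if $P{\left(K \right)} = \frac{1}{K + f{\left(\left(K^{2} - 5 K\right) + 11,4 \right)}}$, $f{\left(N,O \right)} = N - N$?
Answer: $- \frac{1299376}{125} \approx -10395.0$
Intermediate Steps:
$f{\left(N,O \right)} = 0$
$P{\left(K \right)} = \frac{1}{K}$ ($P{\left(K \right)} = \frac{1}{K + 0} = \frac{1}{K}$)
$-10395 + P{\left(-125 \right)} = -10395 + \frac{1}{-125} = -10395 - \frac{1}{125} = - \frac{1299376}{125}$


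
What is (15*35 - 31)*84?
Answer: 41496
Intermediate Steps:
(15*35 - 31)*84 = (525 - 31)*84 = 494*84 = 41496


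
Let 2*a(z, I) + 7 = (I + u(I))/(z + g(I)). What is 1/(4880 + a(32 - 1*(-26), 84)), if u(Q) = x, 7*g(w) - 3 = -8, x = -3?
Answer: 401/1955760 ≈ 0.00020504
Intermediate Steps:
g(w) = -5/7 (g(w) = 3/7 + (1/7)*(-8) = 3/7 - 8/7 = -5/7)
u(Q) = -3
a(z, I) = -7/2 + (-3 + I)/(2*(-5/7 + z)) (a(z, I) = -7/2 + ((I - 3)/(z - 5/7))/2 = -7/2 + ((-3 + I)/(-5/7 + z))/2 = -7/2 + (-3 + I)/(2*(-5/7 + z)))
1/(4880 + a(32 - 1*(-26), 84)) = 1/(4880 + 7*(2 + 84 - 7*(32 - 1*(-26)))/(2*(-5 + 7*(32 - 1*(-26))))) = 1/(4880 + 7*(2 + 84 - 7*(32 + 26))/(2*(-5 + 7*(32 + 26)))) = 1/(4880 + 7*(2 + 84 - 7*58)/(2*(-5 + 7*58))) = 1/(4880 + 7*(2 + 84 - 406)/(2*(-5 + 406))) = 1/(4880 + (7/2)*(-320)/401) = 1/(4880 + (7/2)*(1/401)*(-320)) = 1/(4880 - 1120/401) = 1/(1955760/401) = 401/1955760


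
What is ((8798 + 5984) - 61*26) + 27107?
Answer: 40303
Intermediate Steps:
((8798 + 5984) - 61*26) + 27107 = (14782 - 1586) + 27107 = 13196 + 27107 = 40303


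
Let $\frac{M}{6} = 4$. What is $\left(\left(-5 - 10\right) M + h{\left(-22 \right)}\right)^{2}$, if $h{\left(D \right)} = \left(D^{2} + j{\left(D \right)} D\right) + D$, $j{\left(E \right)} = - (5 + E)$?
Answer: $73984$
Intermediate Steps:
$M = 24$ ($M = 6 \cdot 4 = 24$)
$j{\left(E \right)} = -5 - E$
$h{\left(D \right)} = D + D^{2} + D \left(-5 - D\right)$ ($h{\left(D \right)} = \left(D^{2} + \left(-5 - D\right) D\right) + D = \left(D^{2} + D \left(-5 - D\right)\right) + D = D + D^{2} + D \left(-5 - D\right)$)
$\left(\left(-5 - 10\right) M + h{\left(-22 \right)}\right)^{2} = \left(\left(-5 - 10\right) 24 - -88\right)^{2} = \left(\left(-15\right) 24 + 88\right)^{2} = \left(-360 + 88\right)^{2} = \left(-272\right)^{2} = 73984$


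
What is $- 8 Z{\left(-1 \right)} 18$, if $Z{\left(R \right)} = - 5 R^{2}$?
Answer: $720$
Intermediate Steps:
$- 8 Z{\left(-1 \right)} 18 = - 8 \left(- 5 \left(-1\right)^{2}\right) 18 = - 8 \left(\left(-5\right) 1\right) 18 = \left(-8\right) \left(-5\right) 18 = 40 \cdot 18 = 720$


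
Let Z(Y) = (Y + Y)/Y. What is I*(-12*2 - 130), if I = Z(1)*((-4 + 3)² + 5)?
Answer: -1848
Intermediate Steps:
Z(Y) = 2 (Z(Y) = (2*Y)/Y = 2)
I = 12 (I = 2*((-4 + 3)² + 5) = 2*((-1)² + 5) = 2*(1 + 5) = 2*6 = 12)
I*(-12*2 - 130) = 12*(-12*2 - 130) = 12*(-24 - 130) = 12*(-154) = -1848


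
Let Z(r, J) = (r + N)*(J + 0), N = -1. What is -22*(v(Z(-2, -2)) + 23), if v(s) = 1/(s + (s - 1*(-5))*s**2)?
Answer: -101717/201 ≈ -506.05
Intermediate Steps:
Z(r, J) = J*(-1 + r) (Z(r, J) = (r - 1)*(J + 0) = (-1 + r)*J = J*(-1 + r))
v(s) = 1/(s + s**2*(5 + s)) (v(s) = 1/(s + (s + 5)*s**2) = 1/(s + (5 + s)*s**2) = 1/(s + s**2*(5 + s)))
-22*(v(Z(-2, -2)) + 23) = -22*(1/(((-2*(-1 - 2)))*(1 + (-2*(-1 - 2))**2 + 5*(-2*(-1 - 2)))) + 23) = -22*(1/(((-2*(-3)))*(1 + (-2*(-3))**2 + 5*(-2*(-3)))) + 23) = -22*(1/(6*(1 + 6**2 + 5*6)) + 23) = -22*(1/(6*(1 + 36 + 30)) + 23) = -22*((1/6)/67 + 23) = -22*((1/6)*(1/67) + 23) = -22*(1/402 + 23) = -22*9247/402 = -101717/201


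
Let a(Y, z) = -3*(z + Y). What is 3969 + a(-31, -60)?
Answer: 4242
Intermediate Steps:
a(Y, z) = -3*Y - 3*z (a(Y, z) = -3*(Y + z) = -3*Y - 3*z)
3969 + a(-31, -60) = 3969 + (-3*(-31) - 3*(-60)) = 3969 + (93 + 180) = 3969 + 273 = 4242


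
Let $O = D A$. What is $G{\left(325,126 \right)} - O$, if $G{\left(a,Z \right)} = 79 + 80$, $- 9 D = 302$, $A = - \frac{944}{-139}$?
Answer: $\frac{483997}{1251} \approx 386.89$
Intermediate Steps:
$A = \frac{944}{139}$ ($A = \left(-944\right) \left(- \frac{1}{139}\right) = \frac{944}{139} \approx 6.7914$)
$D = - \frac{302}{9}$ ($D = \left(- \frac{1}{9}\right) 302 = - \frac{302}{9} \approx -33.556$)
$G{\left(a,Z \right)} = 159$
$O = - \frac{285088}{1251}$ ($O = \left(- \frac{302}{9}\right) \frac{944}{139} = - \frac{285088}{1251} \approx -227.89$)
$G{\left(325,126 \right)} - O = 159 - - \frac{285088}{1251} = 159 + \frac{285088}{1251} = \frac{483997}{1251}$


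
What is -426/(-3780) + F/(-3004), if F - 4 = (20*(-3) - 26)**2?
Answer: -1112179/473130 ≈ -2.3507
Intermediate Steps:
F = 7400 (F = 4 + (20*(-3) - 26)**2 = 4 + (-60 - 26)**2 = 4 + (-86)**2 = 4 + 7396 = 7400)
-426/(-3780) + F/(-3004) = -426/(-3780) + 7400/(-3004) = -426*(-1/3780) + 7400*(-1/3004) = 71/630 - 1850/751 = -1112179/473130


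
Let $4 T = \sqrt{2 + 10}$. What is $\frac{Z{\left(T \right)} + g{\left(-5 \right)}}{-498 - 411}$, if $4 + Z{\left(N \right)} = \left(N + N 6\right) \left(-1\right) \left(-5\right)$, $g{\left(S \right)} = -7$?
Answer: $\frac{11}{909} - \frac{35 \sqrt{3}}{1818} \approx -0.021244$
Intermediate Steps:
$T = \frac{\sqrt{3}}{2}$ ($T = \frac{\sqrt{2 + 10}}{4} = \frac{\sqrt{12}}{4} = \frac{2 \sqrt{3}}{4} = \frac{\sqrt{3}}{2} \approx 0.86602$)
$Z{\left(N \right)} = -4 + 35 N$ ($Z{\left(N \right)} = -4 + \left(N + N 6\right) \left(-1\right) \left(-5\right) = -4 + \left(N + 6 N\right) \left(-1\right) \left(-5\right) = -4 + 7 N \left(-1\right) \left(-5\right) = -4 + - 7 N \left(-5\right) = -4 + 35 N$)
$\frac{Z{\left(T \right)} + g{\left(-5 \right)}}{-498 - 411} = \frac{\left(-4 + 35 \frac{\sqrt{3}}{2}\right) - 7}{-498 - 411} = \frac{\left(-4 + \frac{35 \sqrt{3}}{2}\right) - 7}{-909} = - \frac{-11 + \frac{35 \sqrt{3}}{2}}{909} = \frac{11}{909} - \frac{35 \sqrt{3}}{1818}$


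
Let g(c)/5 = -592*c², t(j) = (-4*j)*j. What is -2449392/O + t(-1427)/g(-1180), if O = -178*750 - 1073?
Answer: 2524068766294517/138660789448000 ≈ 18.203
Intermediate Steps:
t(j) = -4*j²
O = -134573 (O = -133500 - 1073 = -134573)
g(c) = -2960*c² (g(c) = 5*(-592*c²) = -2960*c²)
-2449392/O + t(-1427)/g(-1180) = -2449392/(-134573) + (-4*(-1427)²)/((-2960*(-1180)²)) = -2449392*(-1/134573) + (-4*2036329)/((-2960*1392400)) = 2449392/134573 - 8145316/(-4121504000) = 2449392/134573 - 8145316*(-1/4121504000) = 2449392/134573 + 2036329/1030376000 = 2524068766294517/138660789448000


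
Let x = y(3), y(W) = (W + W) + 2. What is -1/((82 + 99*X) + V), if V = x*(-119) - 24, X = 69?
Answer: -1/5937 ≈ -0.00016844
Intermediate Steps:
y(W) = 2 + 2*W (y(W) = 2*W + 2 = 2 + 2*W)
x = 8 (x = 2 + 2*3 = 2 + 6 = 8)
V = -976 (V = 8*(-119) - 24 = -952 - 24 = -976)
-1/((82 + 99*X) + V) = -1/((82 + 99*69) - 976) = -1/((82 + 6831) - 976) = -1/(6913 - 976) = -1/5937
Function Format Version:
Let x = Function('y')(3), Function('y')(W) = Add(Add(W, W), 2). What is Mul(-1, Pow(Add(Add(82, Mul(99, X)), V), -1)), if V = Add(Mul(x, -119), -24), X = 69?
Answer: Rational(-1, 5937) ≈ -0.00016844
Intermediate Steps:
Function('y')(W) = Add(2, Mul(2, W)) (Function('y')(W) = Add(Mul(2, W), 2) = Add(2, Mul(2, W)))
x = 8 (x = Add(2, Mul(2, 3)) = Add(2, 6) = 8)
V = -976 (V = Add(Mul(8, -119), -24) = Add(-952, -24) = -976)
Mul(-1, Pow(Add(Add(82, Mul(99, X)), V), -1)) = Mul(-1, Pow(Add(Add(82, Mul(99, 69)), -976), -1)) = Mul(-1, Pow(Add(Add(82, 6831), -976), -1)) = Mul(-1, Pow(Add(6913, -976), -1)) = Mul(-1, Pow(5937, -1)) = Mul(-1, Rational(1, 5937)) = Rational(-1, 5937)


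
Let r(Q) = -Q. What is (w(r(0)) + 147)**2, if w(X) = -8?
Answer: 19321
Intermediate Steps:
(w(r(0)) + 147)**2 = (-8 + 147)**2 = 139**2 = 19321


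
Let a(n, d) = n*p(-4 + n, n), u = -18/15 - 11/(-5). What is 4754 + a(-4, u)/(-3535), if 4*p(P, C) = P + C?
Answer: 16805378/3535 ≈ 4754.0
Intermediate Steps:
u = 1 (u = -18*1/15 - 11*(-⅕) = -6/5 + 11/5 = 1)
p(P, C) = C/4 + P/4 (p(P, C) = (P + C)/4 = (C + P)/4 = C/4 + P/4)
a(n, d) = n*(-1 + n/2) (a(n, d) = n*(n/4 + (-4 + n)/4) = n*(n/4 + (-1 + n/4)) = n*(-1 + n/2))
4754 + a(-4, u)/(-3535) = 4754 + ((½)*(-4)*(-2 - 4))/(-3535) = 4754 + ((½)*(-4)*(-6))*(-1/3535) = 4754 + 12*(-1/3535) = 4754 - 12/3535 = 16805378/3535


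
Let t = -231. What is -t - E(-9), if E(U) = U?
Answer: 240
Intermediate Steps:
-t - E(-9) = -1*(-231) - 1*(-9) = 231 + 9 = 240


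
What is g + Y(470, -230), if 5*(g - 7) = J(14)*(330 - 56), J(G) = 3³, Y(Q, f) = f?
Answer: 6283/5 ≈ 1256.6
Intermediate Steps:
J(G) = 27
g = 7433/5 (g = 7 + (27*(330 - 56))/5 = 7 + (27*274)/5 = 7 + (⅕)*7398 = 7 + 7398/5 = 7433/5 ≈ 1486.6)
g + Y(470, -230) = 7433/5 - 230 = 6283/5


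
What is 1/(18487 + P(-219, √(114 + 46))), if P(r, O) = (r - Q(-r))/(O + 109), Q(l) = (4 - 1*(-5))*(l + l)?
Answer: 1896777/34992317746 - 73*√10/17496158873 ≈ 5.4192e-5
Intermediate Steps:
Q(l) = 18*l (Q(l) = (4 + 5)*(2*l) = 9*(2*l) = 18*l)
P(r, O) = 19*r/(109 + O) (P(r, O) = (r - 18*(-r))/(O + 109) = (r - (-18)*r)/(109 + O) = (r + 18*r)/(109 + O) = (19*r)/(109 + O) = 19*r/(109 + O))
1/(18487 + P(-219, √(114 + 46))) = 1/(18487 + 19*(-219)/(109 + √(114 + 46))) = 1/(18487 + 19*(-219)/(109 + √160)) = 1/(18487 + 19*(-219)/(109 + 4*√10)) = 1/(18487 - 4161/(109 + 4*√10))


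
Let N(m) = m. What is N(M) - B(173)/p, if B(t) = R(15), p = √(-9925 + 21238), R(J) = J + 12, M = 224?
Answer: 224 - 3*√1257/419 ≈ 223.75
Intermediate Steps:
R(J) = 12 + J
p = 3*√1257 (p = √11313 = 3*√1257 ≈ 106.36)
B(t) = 27 (B(t) = 12 + 15 = 27)
N(M) - B(173)/p = 224 - 27/(3*√1257) = 224 - 27*√1257/3771 = 224 - 3*√1257/419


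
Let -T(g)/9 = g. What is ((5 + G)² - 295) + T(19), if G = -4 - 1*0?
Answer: -465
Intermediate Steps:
T(g) = -9*g
G = -4 (G = -4 + 0 = -4)
((5 + G)² - 295) + T(19) = ((5 - 4)² - 295) - 9*19 = (1² - 295) - 171 = (1 - 295) - 171 = -294 - 171 = -465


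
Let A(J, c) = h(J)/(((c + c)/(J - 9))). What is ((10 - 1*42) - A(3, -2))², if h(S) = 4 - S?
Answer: 4489/4 ≈ 1122.3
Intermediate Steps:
A(J, c) = (-9 + J)*(4 - J)/(2*c) (A(J, c) = (4 - J)/(((c + c)/(J - 9))) = (4 - J)/(((2*c)/(-9 + J))) = (4 - J)/((2*c/(-9 + J))) = (4 - J)*((-9 + J)/(2*c)) = (-9 + J)*(4 - J)/(2*c))
((10 - 1*42) - A(3, -2))² = ((10 - 1*42) - (-1)*(-9 + 3)*(-4 + 3)/(2*(-2)))² = ((10 - 42) - (-1)*(-1)*(-6)*(-1)/(2*2))² = (-32 - 1*3/2)² = (-32 - 3/2)² = (-67/2)² = 4489/4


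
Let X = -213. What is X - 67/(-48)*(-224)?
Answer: -1577/3 ≈ -525.67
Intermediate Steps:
X - 67/(-48)*(-224) = -213 - 67/(-48)*(-224) = -213 - 67*(-1/48)*(-224) = -213 + (67/48)*(-224) = -213 - 938/3 = -1577/3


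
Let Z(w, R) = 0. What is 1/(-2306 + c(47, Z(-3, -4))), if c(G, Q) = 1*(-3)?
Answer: -1/2309 ≈ -0.00043309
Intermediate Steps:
c(G, Q) = -3
1/(-2306 + c(47, Z(-3, -4))) = 1/(-2306 - 3) = 1/(-2309) = -1/2309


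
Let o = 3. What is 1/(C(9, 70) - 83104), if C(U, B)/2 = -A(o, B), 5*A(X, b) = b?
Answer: -1/83132 ≈ -1.2029e-5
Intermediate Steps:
A(X, b) = b/5
C(U, B) = -2*B/5 (C(U, B) = 2*(-B/5) = -2*B/5)
1/(C(9, 70) - 83104) = 1/(-⅖*70 - 83104) = 1/(-28 - 83104) = 1/(-83132) = -1/83132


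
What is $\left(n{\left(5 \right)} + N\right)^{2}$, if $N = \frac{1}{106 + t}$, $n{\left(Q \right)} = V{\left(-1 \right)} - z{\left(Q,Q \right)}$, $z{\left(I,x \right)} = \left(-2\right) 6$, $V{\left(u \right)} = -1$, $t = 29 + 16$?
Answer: $\frac{2762244}{22801} \approx 121.15$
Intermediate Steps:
$t = 45$
$z{\left(I,x \right)} = -12$
$n{\left(Q \right)} = 11$ ($n{\left(Q \right)} = -1 - -12 = -1 + 12 = 11$)
$N = \frac{1}{151}$ ($N = \frac{1}{106 + 45} = \frac{1}{151} \approx 0.0066225$)
$\left(n{\left(5 \right)} + N\right)^{2} = \left(11 + \frac{1}{151}\right)^{2} = \left(\frac{1662}{151}\right)^{2} = \frac{2762244}{22801}$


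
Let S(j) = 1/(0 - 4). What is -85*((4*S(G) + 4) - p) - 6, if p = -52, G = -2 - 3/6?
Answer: -4681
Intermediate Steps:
G = -5/2 (G = -2 - 3/6 = -2 - 1*1/2 = -2 - 1/2 = -5/2 ≈ -2.5000)
S(j) = -1/4 (S(j) = 1/(-4) = -1/4)
-85*((4*S(G) + 4) - p) - 6 = -85*((4*(-1/4) + 4) - 1*(-52)) - 6 = -85*((-1 + 4) + 52) - 6 = -85*(3 + 52) - 6 = -85*55 - 6 = -4675 - 6 = -4681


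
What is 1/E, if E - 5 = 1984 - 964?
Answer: 1/1025 ≈ 0.00097561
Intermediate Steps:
E = 1025 (E = 5 + (1984 - 964) = 5 + 1020 = 1025)
1/E = 1/1025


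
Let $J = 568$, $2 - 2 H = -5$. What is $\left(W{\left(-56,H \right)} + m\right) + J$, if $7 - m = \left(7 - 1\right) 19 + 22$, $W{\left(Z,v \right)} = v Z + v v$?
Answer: $\frac{1021}{4} \approx 255.25$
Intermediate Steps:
$H = \frac{7}{2}$ ($H = 1 - - \frac{5}{2} = 1 + \frac{5}{2} = \frac{7}{2} \approx 3.5$)
$W{\left(Z,v \right)} = v^{2} + Z v$ ($W{\left(Z,v \right)} = Z v + v^{2} = v^{2} + Z v$)
$m = -129$ ($m = 7 - \left(\left(7 - 1\right) 19 + 22\right) = 7 - \left(6 \cdot 19 + 22\right) = 7 - \left(114 + 22\right) = 7 - 136 = -129$)
$\left(W{\left(-56,H \right)} + m\right) + J = \left(\frac{7 \left(-56 + \frac{7}{2}\right)}{2} - 129\right) + 568 = \left(\frac{7}{2} \left(- \frac{105}{2}\right) - 129\right) + 568 = \left(- \frac{735}{4} - 129\right) + 568 = - \frac{1251}{4} + 568 = \frac{1021}{4}$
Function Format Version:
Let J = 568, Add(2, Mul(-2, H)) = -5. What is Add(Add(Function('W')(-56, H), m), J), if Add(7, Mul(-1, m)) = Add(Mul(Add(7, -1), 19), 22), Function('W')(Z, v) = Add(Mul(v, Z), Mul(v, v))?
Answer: Rational(1021, 4) ≈ 255.25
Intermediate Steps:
H = Rational(7, 2) (H = Add(1, Mul(Rational(-1, 2), -5)) = Add(1, Rational(5, 2)) = Rational(7, 2) ≈ 3.5000)
Function('W')(Z, v) = Add(Pow(v, 2), Mul(Z, v)) (Function('W')(Z, v) = Add(Mul(Z, v), Pow(v, 2)) = Add(Pow(v, 2), Mul(Z, v)))
m = -129 (m = Add(7, Mul(-1, Add(Mul(Add(7, -1), 19), 22))) = Add(7, Mul(-1, Add(Mul(6, 19), 22))) = Add(7, Mul(-1, Add(114, 22))) = Add(7, Mul(-1, 136)) = Add(7, -136) = -129)
Add(Add(Function('W')(-56, H), m), J) = Add(Add(Mul(Rational(7, 2), Add(-56, Rational(7, 2))), -129), 568) = Add(Add(Mul(Rational(7, 2), Rational(-105, 2)), -129), 568) = Add(Add(Rational(-735, 4), -129), 568) = Add(Rational(-1251, 4), 568) = Rational(1021, 4)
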